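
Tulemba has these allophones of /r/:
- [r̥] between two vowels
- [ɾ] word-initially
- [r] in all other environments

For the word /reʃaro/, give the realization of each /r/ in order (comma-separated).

[ɾ], [r̥]

Occurrence 1 (position 1): word-initially → [ɾ].
Occurrence 2 (position 5): between two vowels → [r̥].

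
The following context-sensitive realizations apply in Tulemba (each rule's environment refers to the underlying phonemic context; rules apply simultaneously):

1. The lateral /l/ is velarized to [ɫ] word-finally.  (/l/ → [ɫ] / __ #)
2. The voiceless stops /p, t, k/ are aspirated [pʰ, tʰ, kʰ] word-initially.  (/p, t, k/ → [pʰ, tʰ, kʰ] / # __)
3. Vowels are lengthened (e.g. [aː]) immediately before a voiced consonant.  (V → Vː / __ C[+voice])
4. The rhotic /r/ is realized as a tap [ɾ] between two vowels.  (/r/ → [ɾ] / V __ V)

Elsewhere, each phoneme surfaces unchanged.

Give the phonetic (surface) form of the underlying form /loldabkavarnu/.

/l/ (word-initial) fails the environment for rule 1, so it stays [l].
/o/ — between /l/ and /l/, before a voiced consonant — surfaces as [oː] (rule 3).
/l/ — between /o/ and /d/; rule 1 does not apply here → [l].
/d/ (between /l/ and /a/): no rule targets it → [d].
/a/ meets the environment for rule 3 (before a voiced consonant) → [aː].
/b/ — not in any rule's target class → [b].
/k/ (between /b/ and /a/) fails the environment for rule 2, so it stays [k].
/a/ — between /k/ and /v/, before a voiced consonant — surfaces as [aː] (rule 3).
/v/ — not in any rule's target class → [v].
/a/ (between /v/ and /r/) occurs before a voiced consonant → [aː] by rule 3.
/r/ (between /a/ and /n/): rule 4 targets it, but not between two vowels → unchanged [r].
/n/ (between /r/ and /u/): no rule targets it → [n].
/u/ (word-final) fails the environment for rule 3, so it stays [u].

[loːldaːbkaːvaːrnu]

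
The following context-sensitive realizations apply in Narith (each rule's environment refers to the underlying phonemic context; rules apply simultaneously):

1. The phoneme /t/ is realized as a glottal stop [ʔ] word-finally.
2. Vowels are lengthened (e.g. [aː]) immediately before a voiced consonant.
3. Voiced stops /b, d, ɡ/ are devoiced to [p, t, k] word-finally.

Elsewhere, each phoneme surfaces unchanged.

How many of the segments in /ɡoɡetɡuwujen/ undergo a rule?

4

Segments that undergo a rule: /o/ → [oː] (rule 2); /u/ → [uː] (rule 2); /u/ → [uː] (rule 2); /e/ → [eː] (rule 2).
All other segments surface unchanged.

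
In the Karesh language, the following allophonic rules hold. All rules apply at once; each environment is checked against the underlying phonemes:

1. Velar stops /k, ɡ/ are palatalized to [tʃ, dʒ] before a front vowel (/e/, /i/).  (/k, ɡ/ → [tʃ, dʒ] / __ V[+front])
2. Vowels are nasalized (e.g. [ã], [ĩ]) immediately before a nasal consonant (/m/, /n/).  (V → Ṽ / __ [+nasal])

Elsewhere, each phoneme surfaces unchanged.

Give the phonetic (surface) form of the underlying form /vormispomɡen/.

/v/ (word-initial): no rule targets it → [v].
/o/ (between /v/ and /r/): rule 2 targets it, but not before a nasal consonant → unchanged [o].
/r/ — not in any rule's target class → [r].
/m/ (between /r/ and /i/): no rule targets it → [m].
/i/ — between /m/ and /s/; rule 2 does not apply here → [i].
/s/ (between /i/ and /p/) is unaffected → [s].
/p/ (between /s/ and /o/): no rule targets it → [p].
/o/ (between /p/ and /m/): before a nasal consonant, so rule 2 applies → [õ].
/m/ (between /o/ and /ɡ/) is unaffected → [m].
Rule 1 applies to /ɡ/ (between /m/ and /e/: before a front vowel) → [dʒ].
Rule 2 applies to /e/ (between /ɡ/ and /n/: before a nasal consonant) → [ẽ].
/n/ (word-final) is unaffected → [n].

[vormispõmdʒẽn]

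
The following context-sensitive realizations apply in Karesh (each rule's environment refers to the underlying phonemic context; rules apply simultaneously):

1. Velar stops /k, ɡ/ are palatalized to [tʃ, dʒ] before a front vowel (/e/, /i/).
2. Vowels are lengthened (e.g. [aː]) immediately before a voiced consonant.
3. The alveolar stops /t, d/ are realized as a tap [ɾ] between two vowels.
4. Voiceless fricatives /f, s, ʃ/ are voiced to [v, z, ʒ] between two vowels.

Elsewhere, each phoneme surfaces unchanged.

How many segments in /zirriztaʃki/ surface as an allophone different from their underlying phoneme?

Segments that undergo a rule: /i/ → [iː] (rule 2); /i/ → [iː] (rule 2); /k/ → [tʃ] (rule 1).
All other segments surface unchanged.

3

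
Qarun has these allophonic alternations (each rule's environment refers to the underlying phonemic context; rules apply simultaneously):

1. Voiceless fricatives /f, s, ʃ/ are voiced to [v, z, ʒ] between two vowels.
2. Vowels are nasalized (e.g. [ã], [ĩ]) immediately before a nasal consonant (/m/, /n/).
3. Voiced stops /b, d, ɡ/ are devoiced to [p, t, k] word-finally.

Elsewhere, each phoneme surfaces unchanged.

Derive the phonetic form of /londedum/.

/l/ (word-initial): no rule targets it → [l].
/o/ (between /l/ and /n/) occurs before a nasal consonant → [õ] by rule 2.
/n/ — not in any rule's target class → [n].
/d/ (between /n/ and /e/) fails the environment for rule 3, so it stays [d].
/e/ (between /d/ and /d/) fails the environment for rule 2, so it stays [e].
/d/ (between /e/ and /u/) fails the environment for rule 3, so it stays [d].
/u/ (between /d/ and /m/): before a nasal consonant, so rule 2 applies → [ũ].
/m/ (word-final) is unaffected → [m].

[lõndedũm]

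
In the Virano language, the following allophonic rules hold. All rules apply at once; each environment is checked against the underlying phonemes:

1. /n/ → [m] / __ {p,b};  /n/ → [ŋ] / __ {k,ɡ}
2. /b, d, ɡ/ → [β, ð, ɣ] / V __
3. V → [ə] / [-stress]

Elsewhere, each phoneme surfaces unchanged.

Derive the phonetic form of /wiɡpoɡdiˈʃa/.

[wəɣpəɣdəˈʃa]

/w/ — not in any rule's target class → [w].
Rule 3 applies to /i/ (between /w/ and /ɡ/: in an unstressed syllable) → [ə].
/ɡ/ meets the environment for rule 2 (immediately after a vowel) → [ɣ].
/p/ stays [p].
/o/ meets the environment for rule 3 (in an unstressed syllable) → [ə].
/ɡ/ meets the environment for rule 2 (immediately after a vowel) → [ɣ].
/d/ (between /ɡ/ and /i/): rule 2 targets it, but not immediately after a vowel → unchanged [d].
/i/ meets the environment for rule 3 (in an unstressed syllable) → [ə].
/ʃ/ stays [ʃ].
/a/ — word-final; rule 3 does not apply here → [a].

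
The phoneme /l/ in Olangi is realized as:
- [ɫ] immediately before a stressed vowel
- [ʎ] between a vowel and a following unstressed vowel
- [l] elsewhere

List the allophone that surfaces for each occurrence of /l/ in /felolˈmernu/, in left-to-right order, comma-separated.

Occurrence 1 (position 3): between a vowel and a following unstressed vowel → [ʎ].
Occurrence 2 (position 5): no conditioning environment matches → elsewhere allophone [l].

[ʎ], [l]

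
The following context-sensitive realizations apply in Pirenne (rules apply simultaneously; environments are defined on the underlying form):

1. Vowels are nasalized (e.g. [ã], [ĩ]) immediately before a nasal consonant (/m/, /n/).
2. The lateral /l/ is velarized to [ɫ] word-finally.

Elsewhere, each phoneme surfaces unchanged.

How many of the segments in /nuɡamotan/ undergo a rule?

2

Segments that undergo a rule: /a/ → [ã] (rule 1); /a/ → [ã] (rule 1).
All other segments surface unchanged.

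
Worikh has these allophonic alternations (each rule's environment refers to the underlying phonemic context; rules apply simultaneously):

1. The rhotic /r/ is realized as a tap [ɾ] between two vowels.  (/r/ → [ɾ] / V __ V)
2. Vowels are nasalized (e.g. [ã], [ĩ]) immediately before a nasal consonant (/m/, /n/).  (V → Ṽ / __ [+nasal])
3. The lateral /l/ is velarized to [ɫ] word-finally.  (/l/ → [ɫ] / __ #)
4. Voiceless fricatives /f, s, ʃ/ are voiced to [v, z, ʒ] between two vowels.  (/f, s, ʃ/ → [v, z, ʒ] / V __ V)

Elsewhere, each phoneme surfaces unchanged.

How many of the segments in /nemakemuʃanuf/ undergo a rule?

Segments that undergo a rule: /e/ → [ẽ] (rule 2); /e/ → [ẽ] (rule 2); /ʃ/ → [ʒ] (rule 4); /a/ → [ã] (rule 2).
All other segments surface unchanged.

4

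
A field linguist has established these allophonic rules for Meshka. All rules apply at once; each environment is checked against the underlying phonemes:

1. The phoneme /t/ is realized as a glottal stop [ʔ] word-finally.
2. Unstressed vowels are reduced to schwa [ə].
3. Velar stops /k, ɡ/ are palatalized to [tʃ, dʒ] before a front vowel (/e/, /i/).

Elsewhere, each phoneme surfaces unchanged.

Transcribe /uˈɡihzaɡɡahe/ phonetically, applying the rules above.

[əˈdʒihzəɡɡəhə]

/u/ (word-initial) occurs in an unstressed syllable → [ə] by rule 2.
/ɡ/ meets the environment for rule 3 (before a front vowel) → [dʒ].
/i/ — between /ɡ/ and /h/; rule 2 does not apply here → [i].
/a/ meets the environment for rule 2 (in an unstressed syllable) → [ə].
/ɡ/ (between /a/ and /ɡ/) is in the target of rule 3 but the environment (before a front vowel) is not met → [ɡ].
/ɡ/ — between /ɡ/ and /a/; rule 3 does not apply here → [ɡ].
/a/ (between /ɡ/ and /h/) occurs in an unstressed syllable → [ə] by rule 2.
/e/ (word-final): in an unstressed syllable, so rule 2 applies → [ə].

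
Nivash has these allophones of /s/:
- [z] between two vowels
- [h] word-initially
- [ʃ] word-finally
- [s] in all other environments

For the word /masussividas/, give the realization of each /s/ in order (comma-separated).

Occurrence 1 (position 3): between two vowels → [z].
Occurrence 2 (position 5): no conditioning environment matches → elsewhere allophone [s].
Occurrence 3 (position 6): no conditioning environment matches → elsewhere allophone [s].
Occurrence 4 (position 12): word-finally → [ʃ].

[z], [s], [s], [ʃ]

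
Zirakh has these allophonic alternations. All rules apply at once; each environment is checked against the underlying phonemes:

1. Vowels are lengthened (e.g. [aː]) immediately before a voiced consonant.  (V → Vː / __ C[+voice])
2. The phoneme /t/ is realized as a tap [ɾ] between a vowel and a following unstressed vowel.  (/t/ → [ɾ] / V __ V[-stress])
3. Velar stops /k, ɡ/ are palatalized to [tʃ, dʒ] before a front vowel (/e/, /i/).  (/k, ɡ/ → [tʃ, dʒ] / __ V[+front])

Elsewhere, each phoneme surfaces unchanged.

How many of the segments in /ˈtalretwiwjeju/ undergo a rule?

3

Segments that undergo a rule: /a/ → [aː] (rule 1); /i/ → [iː] (rule 1); /e/ → [eː] (rule 1).
All other segments surface unchanged.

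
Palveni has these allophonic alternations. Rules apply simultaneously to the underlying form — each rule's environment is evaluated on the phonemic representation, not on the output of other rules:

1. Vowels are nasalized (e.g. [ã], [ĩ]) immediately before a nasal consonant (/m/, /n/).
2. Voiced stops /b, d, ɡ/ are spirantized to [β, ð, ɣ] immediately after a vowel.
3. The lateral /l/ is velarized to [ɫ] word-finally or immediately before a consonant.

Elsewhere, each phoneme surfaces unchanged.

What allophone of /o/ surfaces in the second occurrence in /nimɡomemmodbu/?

[o]

/o/ (between /m/ and /d/) is in the target of rule 1 but the environment (before a nasal consonant) is not met → [o].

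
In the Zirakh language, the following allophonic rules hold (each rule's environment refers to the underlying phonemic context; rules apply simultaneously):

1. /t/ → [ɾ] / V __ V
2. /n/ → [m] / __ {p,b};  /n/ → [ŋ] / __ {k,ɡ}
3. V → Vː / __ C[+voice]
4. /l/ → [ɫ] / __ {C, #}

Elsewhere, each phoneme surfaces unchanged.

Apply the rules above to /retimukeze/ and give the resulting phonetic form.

/e/ — between /r/ and /t/; rule 3 does not apply here → [e].
Rule 1 applies to /t/ (between /e/ and /i/: between two vowels) → [ɾ].
/i/ (between /t/ and /m/): before a voiced consonant, so rule 3 applies → [iː].
/u/ (between /m/ and /k/): rule 3 targets it, but not before a voiced consonant → unchanged [u].
/e/ — between /k/ and /z/, before a voiced consonant — surfaces as [eː] (rule 3).
/e/ (word-final) fails the environment for rule 3, so it stays [e].

[reɾiːmukeːze]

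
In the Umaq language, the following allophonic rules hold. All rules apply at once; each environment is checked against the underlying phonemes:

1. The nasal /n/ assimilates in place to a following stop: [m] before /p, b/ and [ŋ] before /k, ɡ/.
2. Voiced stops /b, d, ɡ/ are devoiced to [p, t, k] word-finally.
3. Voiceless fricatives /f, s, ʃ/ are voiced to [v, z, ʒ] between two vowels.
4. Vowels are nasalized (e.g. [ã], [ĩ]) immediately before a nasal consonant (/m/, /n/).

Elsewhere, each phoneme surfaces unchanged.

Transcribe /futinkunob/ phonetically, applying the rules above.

/f/ (word-initial): rule 3 targets it, but not between two vowels → unchanged [f].
/u/ (between /f/ and /t/) is in the target of rule 4 but the environment (before a nasal consonant) is not met → [u].
Rule 4 applies to /i/ (between /t/ and /n/: before a nasal consonant) → [ĩ].
/n/ (between /i/ and /k/) occurs before a labial or velar stop → [ŋ] by rule 1.
Rule 4 applies to /u/ (between /k/ and /n/: before a nasal consonant) → [ũ].
/n/ (between /u/ and /o/): rule 1 targets it, but not before a labial or velar stop → unchanged [n].
/o/ (between /n/ and /b/) fails the environment for rule 4, so it stays [o].
/b/ — word-final, word-finally — surfaces as [p] (rule 2).

[futĩŋkũnop]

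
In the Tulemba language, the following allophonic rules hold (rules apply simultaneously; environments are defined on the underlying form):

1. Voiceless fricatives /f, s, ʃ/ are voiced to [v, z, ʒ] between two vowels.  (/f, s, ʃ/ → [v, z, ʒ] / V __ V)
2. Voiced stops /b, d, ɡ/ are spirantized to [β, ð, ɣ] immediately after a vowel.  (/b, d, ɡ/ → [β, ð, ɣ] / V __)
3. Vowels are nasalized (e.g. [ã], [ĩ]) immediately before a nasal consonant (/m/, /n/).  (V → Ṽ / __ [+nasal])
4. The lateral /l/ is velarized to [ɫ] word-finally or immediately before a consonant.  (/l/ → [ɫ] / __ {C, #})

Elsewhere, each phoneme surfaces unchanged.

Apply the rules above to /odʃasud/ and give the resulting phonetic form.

[oðʃazuð]

/o/ (word-initial) is in the target of rule 3 but the environment (before a nasal consonant) is not met → [o].
/d/ (between /o/ and /ʃ/): immediately after a vowel, so rule 2 applies → [ð].
/ʃ/ (between /d/ and /a/) fails the environment for rule 1, so it stays [ʃ].
/a/ — between /ʃ/ and /s/; rule 3 does not apply here → [a].
/s/ (between /a/ and /u/) occurs between two vowels → [z] by rule 1.
/u/ (between /s/ and /d/) is in the target of rule 3 but the environment (before a nasal consonant) is not met → [u].
/d/ — word-final, immediately after a vowel — surfaces as [ð] (rule 2).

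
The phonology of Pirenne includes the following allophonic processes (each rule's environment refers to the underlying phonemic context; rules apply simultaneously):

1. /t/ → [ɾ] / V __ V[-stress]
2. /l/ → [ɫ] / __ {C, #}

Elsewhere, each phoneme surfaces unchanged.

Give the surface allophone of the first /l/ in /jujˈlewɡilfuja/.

[l]

/l/ (between /j/ and /e/): rule 2 targets it, but not word-finally or immediately before a consonant → unchanged [l].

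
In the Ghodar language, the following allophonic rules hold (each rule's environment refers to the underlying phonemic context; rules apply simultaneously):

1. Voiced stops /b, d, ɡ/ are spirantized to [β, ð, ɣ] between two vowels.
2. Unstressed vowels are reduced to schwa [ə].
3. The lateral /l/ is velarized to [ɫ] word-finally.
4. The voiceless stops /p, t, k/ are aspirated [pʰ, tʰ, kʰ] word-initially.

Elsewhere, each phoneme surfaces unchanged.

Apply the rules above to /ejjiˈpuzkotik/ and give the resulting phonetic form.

/e/ meets the environment for rule 2 (in an unstressed syllable) → [ə].
/j/ stays [j].
/j/ (between /j/ and /i/): no rule targets it → [j].
Rule 2 applies to /i/ (between /j/ and /p/: in an unstressed syllable) → [ə].
/p/ (between /i/ and /u/) is in the target of rule 4 but the environment (word-initially) is not met → [p].
/u/ — between /p/ and /z/; rule 2 does not apply here → [u].
/z/ — not in any rule's target class → [z].
/k/ (between /z/ and /o/): rule 4 targets it, but not word-initially → unchanged [k].
Rule 2 applies to /o/ (between /k/ and /t/: in an unstressed syllable) → [ə].
/t/ (between /o/ and /i/) fails the environment for rule 4, so it stays [t].
Rule 2 applies to /i/ (between /t/ and /k/: in an unstressed syllable) → [ə].
/k/ (word-final) fails the environment for rule 4, so it stays [k].

[əjjəˈpuzkətək]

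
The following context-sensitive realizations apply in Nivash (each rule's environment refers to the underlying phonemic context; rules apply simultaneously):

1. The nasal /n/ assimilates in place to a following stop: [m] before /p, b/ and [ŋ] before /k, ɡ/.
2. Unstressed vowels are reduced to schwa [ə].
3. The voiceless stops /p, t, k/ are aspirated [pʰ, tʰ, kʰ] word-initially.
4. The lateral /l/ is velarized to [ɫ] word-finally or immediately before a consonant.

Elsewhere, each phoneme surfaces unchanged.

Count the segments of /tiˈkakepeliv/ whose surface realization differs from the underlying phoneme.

Segments that undergo a rule: /t/ → [tʰ] (rule 3); /i/ → [ə] (rule 2); /e/ → [ə] (rule 2); /e/ → [ə] (rule 2); /i/ → [ə] (rule 2).
All other segments surface unchanged.

5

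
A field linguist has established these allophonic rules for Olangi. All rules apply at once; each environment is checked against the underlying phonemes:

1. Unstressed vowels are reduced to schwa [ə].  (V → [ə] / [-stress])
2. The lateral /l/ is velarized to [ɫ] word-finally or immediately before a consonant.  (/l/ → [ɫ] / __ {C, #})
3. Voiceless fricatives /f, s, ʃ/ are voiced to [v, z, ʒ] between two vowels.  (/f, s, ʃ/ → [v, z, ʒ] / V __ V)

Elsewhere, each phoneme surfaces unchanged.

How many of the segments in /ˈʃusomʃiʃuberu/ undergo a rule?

Segments that undergo a rule: /s/ → [z] (rule 3); /o/ → [ə] (rule 1); /i/ → [ə] (rule 1); /ʃ/ → [ʒ] (rule 3); /u/ → [ə] (rule 1); /e/ → [ə] (rule 1); /u/ → [ə] (rule 1).
All other segments surface unchanged.

7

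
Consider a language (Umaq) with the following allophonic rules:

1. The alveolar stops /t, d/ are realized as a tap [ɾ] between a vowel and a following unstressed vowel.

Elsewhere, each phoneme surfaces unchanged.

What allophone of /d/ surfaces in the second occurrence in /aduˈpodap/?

[ɾ]

/d/ — between /o/ and /a/, between a vowel and a following unstressed vowel — surfaces as [ɾ] (rule 1).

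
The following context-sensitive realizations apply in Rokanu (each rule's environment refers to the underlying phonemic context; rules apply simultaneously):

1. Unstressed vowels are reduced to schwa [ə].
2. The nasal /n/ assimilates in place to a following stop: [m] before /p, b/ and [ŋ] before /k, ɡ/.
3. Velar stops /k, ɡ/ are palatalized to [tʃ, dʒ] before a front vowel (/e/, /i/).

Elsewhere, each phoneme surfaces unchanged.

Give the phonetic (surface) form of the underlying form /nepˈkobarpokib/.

/n/ (word-initial) fails the environment for rule 2, so it stays [n].
/e/ (between /n/ and /p/): in an unstressed syllable, so rule 1 applies → [ə].
/p/ (between /e/ and /k/): no rule targets it → [p].
/k/ (between /p/ and /o/): rule 3 targets it, but not before a front vowel → unchanged [k].
/o/ (between /k/ and /b/): rule 1 targets it, but not in an unstressed syllable → unchanged [o].
/b/ (between /o/ and /a/) is unaffected → [b].
/a/ meets the environment for rule 1 (in an unstressed syllable) → [ə].
/r/ (between /a/ and /p/): no rule targets it → [r].
/p/ (between /r/ and /o/) is unaffected → [p].
/o/ — between /p/ and /k/, in an unstressed syllable — surfaces as [ə] (rule 1).
/k/ meets the environment for rule 3 (before a front vowel) → [tʃ].
/i/ (between /k/ and /b/) occurs in an unstressed syllable → [ə] by rule 1.
/b/ stays [b].

[nəpˈkobərpətʃəb]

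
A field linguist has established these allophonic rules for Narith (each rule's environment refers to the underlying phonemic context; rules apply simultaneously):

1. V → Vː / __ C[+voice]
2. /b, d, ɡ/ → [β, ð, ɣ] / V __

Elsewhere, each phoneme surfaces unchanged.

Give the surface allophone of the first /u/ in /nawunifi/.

[uː]

/u/ — between /w/ and /n/, before a voiced consonant — surfaces as [uː] (rule 1).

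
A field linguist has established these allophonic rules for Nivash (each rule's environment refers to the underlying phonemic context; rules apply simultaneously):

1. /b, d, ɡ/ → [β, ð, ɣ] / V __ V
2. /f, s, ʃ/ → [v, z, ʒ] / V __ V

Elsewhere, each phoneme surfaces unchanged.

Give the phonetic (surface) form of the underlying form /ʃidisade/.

/ʃ/ (word-initial) is in the target of rule 2 but the environment (between two vowels) is not met → [ʃ].
/i/ stays [i].
/d/ — between /i/ and /i/, between two vowels — surfaces as [ð] (rule 1).
/i/ (between /d/ and /s/) is unaffected → [i].
/s/ — between /i/ and /a/, between two vowels — surfaces as [z] (rule 2).
/a/ (between /s/ and /d/): no rule targets it → [a].
/d/ — between /a/ and /e/, between two vowels — surfaces as [ð] (rule 1).
/e/ (word-final) is unaffected → [e].

[ʃiðizaðe]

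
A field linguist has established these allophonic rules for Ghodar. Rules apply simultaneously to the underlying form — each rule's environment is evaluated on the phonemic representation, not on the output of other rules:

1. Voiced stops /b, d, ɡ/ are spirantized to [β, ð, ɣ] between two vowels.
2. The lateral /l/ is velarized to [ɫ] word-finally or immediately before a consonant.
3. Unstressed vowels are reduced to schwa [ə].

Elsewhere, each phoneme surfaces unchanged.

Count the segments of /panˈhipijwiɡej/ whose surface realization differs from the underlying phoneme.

Segments that undergo a rule: /a/ → [ə] (rule 3); /i/ → [ə] (rule 3); /i/ → [ə] (rule 3); /ɡ/ → [ɣ] (rule 1); /e/ → [ə] (rule 3).
All other segments surface unchanged.

5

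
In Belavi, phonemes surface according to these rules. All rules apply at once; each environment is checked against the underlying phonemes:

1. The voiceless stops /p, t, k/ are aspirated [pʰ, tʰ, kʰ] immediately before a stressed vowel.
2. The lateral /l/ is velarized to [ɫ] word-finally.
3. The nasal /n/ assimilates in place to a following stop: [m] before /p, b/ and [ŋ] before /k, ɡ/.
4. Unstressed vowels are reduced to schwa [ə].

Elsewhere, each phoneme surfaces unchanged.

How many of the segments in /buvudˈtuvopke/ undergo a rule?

Segments that undergo a rule: /u/ → [ə] (rule 4); /u/ → [ə] (rule 4); /t/ → [tʰ] (rule 1); /o/ → [ə] (rule 4); /e/ → [ə] (rule 4).
All other segments surface unchanged.

5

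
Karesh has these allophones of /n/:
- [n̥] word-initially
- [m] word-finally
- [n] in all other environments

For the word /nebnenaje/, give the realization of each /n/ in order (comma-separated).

Occurrence 1 (position 1): word-initially → [n̥].
Occurrence 2 (position 4): no conditioning environment matches → elsewhere allophone [n].
Occurrence 3 (position 6): no conditioning environment matches → elsewhere allophone [n].

[n̥], [n], [n]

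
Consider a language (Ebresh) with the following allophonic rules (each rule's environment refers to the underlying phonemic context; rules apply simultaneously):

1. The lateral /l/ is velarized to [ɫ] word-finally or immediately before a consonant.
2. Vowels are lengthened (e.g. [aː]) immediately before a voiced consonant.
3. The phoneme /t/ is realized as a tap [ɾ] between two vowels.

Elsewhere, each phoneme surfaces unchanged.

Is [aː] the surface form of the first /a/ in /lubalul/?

Yes

/a/ (between /b/ and /l/): before a voiced consonant, so rule 2 applies → [aː].
The actual realization is [aː], which matches [aː].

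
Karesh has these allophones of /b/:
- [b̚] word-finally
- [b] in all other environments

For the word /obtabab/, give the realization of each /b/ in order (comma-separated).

[b], [b], [b̚]

Occurrence 1 (position 2): no conditioning environment matches → elsewhere allophone [b].
Occurrence 2 (position 5): no conditioning environment matches → elsewhere allophone [b].
Occurrence 3 (position 7): word-finally → [b̚].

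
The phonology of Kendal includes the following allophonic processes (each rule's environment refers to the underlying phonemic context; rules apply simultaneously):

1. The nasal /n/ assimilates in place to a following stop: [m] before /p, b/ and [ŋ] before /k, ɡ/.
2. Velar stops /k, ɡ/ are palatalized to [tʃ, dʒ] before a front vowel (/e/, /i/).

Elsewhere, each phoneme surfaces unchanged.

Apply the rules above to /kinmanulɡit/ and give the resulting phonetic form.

[tʃinmanuldʒit]

/k/ meets the environment for rule 2 (before a front vowel) → [tʃ].
/n/ (between /i/ and /m/): rule 1 targets it, but not before a labial or velar stop → unchanged [n].
/n/ (between /a/ and /u/): rule 1 targets it, but not before a labial or velar stop → unchanged [n].
/ɡ/ — between /l/ and /i/, before a front vowel — surfaces as [dʒ] (rule 2).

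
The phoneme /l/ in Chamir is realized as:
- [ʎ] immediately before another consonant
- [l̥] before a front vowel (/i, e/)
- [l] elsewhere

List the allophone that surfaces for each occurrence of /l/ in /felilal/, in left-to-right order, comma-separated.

[l̥], [l], [l]

Occurrence 1 (position 3): before a front vowel (/i, e/) → [l̥].
Occurrence 2 (position 5): no conditioning environment matches → elsewhere allophone [l].
Occurrence 3 (position 7): no conditioning environment matches → elsewhere allophone [l].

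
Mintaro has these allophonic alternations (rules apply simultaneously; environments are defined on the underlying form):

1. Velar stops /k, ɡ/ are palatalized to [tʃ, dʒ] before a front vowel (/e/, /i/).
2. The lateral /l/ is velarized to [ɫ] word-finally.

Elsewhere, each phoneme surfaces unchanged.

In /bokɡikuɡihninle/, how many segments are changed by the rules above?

2

Segments that undergo a rule: /ɡ/ → [dʒ] (rule 1); /ɡ/ → [dʒ] (rule 1).
All other segments surface unchanged.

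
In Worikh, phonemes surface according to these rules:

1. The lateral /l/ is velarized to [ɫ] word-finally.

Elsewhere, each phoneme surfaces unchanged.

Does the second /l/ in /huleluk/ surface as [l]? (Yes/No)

/l/ — between /e/ and /u/; rule 1 does not apply here → [l].
The actual realization is [l], which matches [l].

Yes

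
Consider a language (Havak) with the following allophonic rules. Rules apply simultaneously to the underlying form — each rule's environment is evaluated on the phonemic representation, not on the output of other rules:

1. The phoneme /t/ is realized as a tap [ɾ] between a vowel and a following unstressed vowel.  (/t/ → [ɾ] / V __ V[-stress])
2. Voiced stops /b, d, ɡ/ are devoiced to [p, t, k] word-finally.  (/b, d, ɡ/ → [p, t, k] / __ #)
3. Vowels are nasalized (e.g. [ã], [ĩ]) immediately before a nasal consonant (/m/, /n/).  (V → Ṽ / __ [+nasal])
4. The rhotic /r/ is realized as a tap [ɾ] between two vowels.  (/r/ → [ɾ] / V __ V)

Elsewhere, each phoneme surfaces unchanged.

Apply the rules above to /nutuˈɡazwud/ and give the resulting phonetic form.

/n/ (word-initial): no rule targets it → [n].
/u/ (between /n/ and /t/) is in the target of rule 3 but the environment (before a nasal consonant) is not met → [u].
/t/ — between /u/ and /u/, between a vowel and a following unstressed vowel — surfaces as [ɾ] (rule 1).
/u/ (between /t/ and /ɡ/) is in the target of rule 3 but the environment (before a nasal consonant) is not met → [u].
/ɡ/ (between /u/ and /a/): rule 2 targets it, but not word-finally → unchanged [ɡ].
/a/ (between /ɡ/ and /z/) is in the target of rule 3 but the environment (before a nasal consonant) is not met → [a].
/z/ stays [z].
/w/ stays [w].
/u/ (between /w/ and /d/) fails the environment for rule 3, so it stays [u].
/d/ meets the environment for rule 2 (word-finally) → [t].

[nuɾuˈɡazwut]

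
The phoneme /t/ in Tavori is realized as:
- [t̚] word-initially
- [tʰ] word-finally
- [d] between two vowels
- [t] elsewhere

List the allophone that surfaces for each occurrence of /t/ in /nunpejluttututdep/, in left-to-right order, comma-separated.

[t], [t], [d], [t]

Occurrence 1 (position 9): no conditioning environment matches → elsewhere allophone [t].
Occurrence 2 (position 10): no conditioning environment matches → elsewhere allophone [t].
Occurrence 3 (position 12): between two vowels → [d].
Occurrence 4 (position 14): no conditioning environment matches → elsewhere allophone [t].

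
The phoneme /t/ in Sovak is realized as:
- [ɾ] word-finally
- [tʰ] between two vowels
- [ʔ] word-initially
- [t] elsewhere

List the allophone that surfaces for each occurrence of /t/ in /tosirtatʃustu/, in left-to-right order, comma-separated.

Occurrence 1 (position 1): word-initially → [ʔ].
Occurrence 2 (position 6): no conditioning environment matches → elsewhere allophone [t].
Occurrence 3 (position 8): no conditioning environment matches → elsewhere allophone [t].
Occurrence 4 (position 12): no conditioning environment matches → elsewhere allophone [t].

[ʔ], [t], [t], [t]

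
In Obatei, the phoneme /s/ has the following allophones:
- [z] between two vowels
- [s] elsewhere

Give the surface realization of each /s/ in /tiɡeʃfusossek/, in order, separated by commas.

Occurrence 1 (position 8): between two vowels → [z].
Occurrence 2 (position 10): no conditioning environment matches → elsewhere allophone [s].
Occurrence 3 (position 11): no conditioning environment matches → elsewhere allophone [s].

[z], [s], [s]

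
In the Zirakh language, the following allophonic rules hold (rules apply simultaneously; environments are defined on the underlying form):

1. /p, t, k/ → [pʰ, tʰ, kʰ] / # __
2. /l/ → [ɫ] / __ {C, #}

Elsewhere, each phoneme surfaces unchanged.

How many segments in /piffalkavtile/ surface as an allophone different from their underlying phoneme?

Segments that undergo a rule: /p/ → [pʰ] (rule 1); /l/ → [ɫ] (rule 2).
All other segments surface unchanged.

2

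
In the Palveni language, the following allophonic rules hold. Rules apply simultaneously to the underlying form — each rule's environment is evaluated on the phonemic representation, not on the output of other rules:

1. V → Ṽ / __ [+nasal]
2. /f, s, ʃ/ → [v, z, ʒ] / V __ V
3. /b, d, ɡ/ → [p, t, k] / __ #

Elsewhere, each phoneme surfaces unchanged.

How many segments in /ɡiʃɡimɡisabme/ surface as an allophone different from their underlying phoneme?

2

Segments that undergo a rule: /i/ → [ĩ] (rule 1); /s/ → [z] (rule 2).
All other segments surface unchanged.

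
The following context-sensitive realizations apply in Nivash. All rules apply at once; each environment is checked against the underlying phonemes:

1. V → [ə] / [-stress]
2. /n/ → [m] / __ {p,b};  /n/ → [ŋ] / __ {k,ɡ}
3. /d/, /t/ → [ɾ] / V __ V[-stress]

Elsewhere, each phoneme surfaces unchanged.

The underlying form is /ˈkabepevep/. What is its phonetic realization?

[ˈkabəpəvəp]

/k/ stays [k].
/a/ (between /k/ and /b/) fails the environment for rule 1, so it stays [a].
/b/ — not in any rule's target class → [b].
/e/ — between /b/ and /p/, in an unstressed syllable — surfaces as [ə] (rule 1).
/p/ — not in any rule's target class → [p].
/e/ meets the environment for rule 1 (in an unstressed syllable) → [ə].
/v/ stays [v].
/e/ (between /v/ and /p/) occurs in an unstressed syllable → [ə] by rule 1.
/p/ (word-final): no rule targets it → [p].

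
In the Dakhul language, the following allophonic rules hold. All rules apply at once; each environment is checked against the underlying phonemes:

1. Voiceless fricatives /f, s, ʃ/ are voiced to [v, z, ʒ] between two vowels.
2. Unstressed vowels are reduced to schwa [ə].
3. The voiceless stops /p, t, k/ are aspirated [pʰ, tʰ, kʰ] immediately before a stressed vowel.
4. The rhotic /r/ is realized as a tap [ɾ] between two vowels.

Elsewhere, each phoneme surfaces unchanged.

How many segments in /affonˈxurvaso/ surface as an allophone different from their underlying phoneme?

Segments that undergo a rule: /a/ → [ə] (rule 2); /o/ → [ə] (rule 2); /a/ → [ə] (rule 2); /s/ → [z] (rule 1); /o/ → [ə] (rule 2).
All other segments surface unchanged.

5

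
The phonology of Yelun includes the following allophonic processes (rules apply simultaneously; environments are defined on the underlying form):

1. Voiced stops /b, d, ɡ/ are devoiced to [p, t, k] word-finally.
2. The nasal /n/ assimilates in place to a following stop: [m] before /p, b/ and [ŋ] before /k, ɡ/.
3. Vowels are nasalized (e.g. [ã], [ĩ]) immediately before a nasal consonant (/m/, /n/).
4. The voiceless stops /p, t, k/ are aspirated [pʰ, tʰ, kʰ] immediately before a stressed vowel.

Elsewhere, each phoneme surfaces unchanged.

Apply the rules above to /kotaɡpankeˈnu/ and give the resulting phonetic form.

[kotaɡpãŋkẽˈnu]

/k/ (word-initial): rule 4 targets it, but not immediately before a stressed vowel → unchanged [k].
/o/ (between /k/ and /t/): rule 3 targets it, but not before a nasal consonant → unchanged [o].
/t/ (between /o/ and /a/) fails the environment for rule 4, so it stays [t].
/a/ (between /t/ and /ɡ/): rule 3 targets it, but not before a nasal consonant → unchanged [a].
/ɡ/ (between /a/ and /p/): rule 1 targets it, but not word-finally → unchanged [ɡ].
/p/ (between /ɡ/ and /a/): rule 4 targets it, but not immediately before a stressed vowel → unchanged [p].
/a/ meets the environment for rule 3 (before a nasal consonant) → [ã].
/n/ (between /a/ and /k/) occurs before a labial or velar stop → [ŋ] by rule 2.
/k/ (between /n/ and /e/) is in the target of rule 4 but the environment (immediately before a stressed vowel) is not met → [k].
Rule 3 applies to /e/ (between /k/ and /n/: before a nasal consonant) → [ẽ].
/n/ (between /e/ and /u/) fails the environment for rule 2, so it stays [n].
/u/ (word-final): rule 3 targets it, but not before a nasal consonant → unchanged [u].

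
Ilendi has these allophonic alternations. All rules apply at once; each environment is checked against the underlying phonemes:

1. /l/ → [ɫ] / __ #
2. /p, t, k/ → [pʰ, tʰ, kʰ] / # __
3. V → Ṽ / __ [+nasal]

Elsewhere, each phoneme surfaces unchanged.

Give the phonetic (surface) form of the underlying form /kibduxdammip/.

[kʰibduxdãmmip]

/k/ — word-initial, word-initially — surfaces as [kʰ] (rule 2).
/i/ (between /k/ and /b/) fails the environment for rule 3, so it stays [i].
/b/ (between /i/ and /d/): no rule targets it → [b].
/d/ — not in any rule's target class → [d].
/u/ — between /d/ and /x/; rule 3 does not apply here → [u].
/x/ (between /u/ and /d/) is unaffected → [x].
/d/ (between /x/ and /a/): no rule targets it → [d].
/a/ meets the environment for rule 3 (before a nasal consonant) → [ã].
/m/ (between /a/ and /m/) is unaffected → [m].
/m/ (between /m/ and /i/) is unaffected → [m].
/i/ (between /m/ and /p/) fails the environment for rule 3, so it stays [i].
/p/ (word-final): rule 2 targets it, but not word-initially → unchanged [p].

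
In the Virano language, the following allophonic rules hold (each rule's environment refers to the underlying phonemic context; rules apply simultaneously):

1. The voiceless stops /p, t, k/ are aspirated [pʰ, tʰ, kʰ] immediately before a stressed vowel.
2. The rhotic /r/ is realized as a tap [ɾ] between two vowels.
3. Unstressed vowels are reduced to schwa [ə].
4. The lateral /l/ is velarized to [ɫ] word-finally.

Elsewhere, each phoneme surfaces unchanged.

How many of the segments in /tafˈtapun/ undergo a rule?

Segments that undergo a rule: /a/ → [ə] (rule 3); /t/ → [tʰ] (rule 1); /u/ → [ə] (rule 3).
All other segments surface unchanged.

3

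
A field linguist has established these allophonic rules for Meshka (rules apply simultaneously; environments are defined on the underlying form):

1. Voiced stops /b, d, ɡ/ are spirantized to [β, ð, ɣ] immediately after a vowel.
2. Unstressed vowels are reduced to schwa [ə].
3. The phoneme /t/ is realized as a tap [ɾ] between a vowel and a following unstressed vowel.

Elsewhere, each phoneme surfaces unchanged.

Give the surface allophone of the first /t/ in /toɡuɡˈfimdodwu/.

/t/ (word-initial): rule 3 targets it, but not between a vowel and a following unstressed vowel → unchanged [t].

[t]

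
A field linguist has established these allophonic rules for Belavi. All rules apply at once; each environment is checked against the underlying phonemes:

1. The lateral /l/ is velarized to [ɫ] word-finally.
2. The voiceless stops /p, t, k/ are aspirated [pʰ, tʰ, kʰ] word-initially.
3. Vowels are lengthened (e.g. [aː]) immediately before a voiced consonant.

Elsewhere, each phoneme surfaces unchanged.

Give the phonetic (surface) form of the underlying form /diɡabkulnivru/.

/d/ (word-initial) is unaffected → [d].
Rule 3 applies to /i/ (between /d/ and /ɡ/: before a voiced consonant) → [iː].
/ɡ/ (between /i/ and /a/): no rule targets it → [ɡ].
/a/ meets the environment for rule 3 (before a voiced consonant) → [aː].
/b/ (between /a/ and /k/): no rule targets it → [b].
/k/ (between /b/ and /u/): rule 2 targets it, but not word-initially → unchanged [k].
/u/ (between /k/ and /l/): before a voiced consonant, so rule 3 applies → [uː].
/l/ (between /u/ and /n/): rule 1 targets it, but not word-finally → unchanged [l].
/n/ (between /l/ and /i/): no rule targets it → [n].
/i/ meets the environment for rule 3 (before a voiced consonant) → [iː].
/v/ (between /i/ and /r/): no rule targets it → [v].
/r/ — not in any rule's target class → [r].
/u/ — word-final; rule 3 does not apply here → [u].

[diːɡaːbkuːlniːvru]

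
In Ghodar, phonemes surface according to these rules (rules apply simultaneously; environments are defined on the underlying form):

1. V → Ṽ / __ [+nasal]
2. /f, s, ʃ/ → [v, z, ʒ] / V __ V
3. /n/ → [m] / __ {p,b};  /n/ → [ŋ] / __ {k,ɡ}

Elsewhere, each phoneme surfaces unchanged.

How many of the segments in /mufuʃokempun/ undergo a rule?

4

Segments that undergo a rule: /f/ → [v] (rule 2); /ʃ/ → [ʒ] (rule 2); /e/ → [ẽ] (rule 1); /u/ → [ũ] (rule 1).
All other segments surface unchanged.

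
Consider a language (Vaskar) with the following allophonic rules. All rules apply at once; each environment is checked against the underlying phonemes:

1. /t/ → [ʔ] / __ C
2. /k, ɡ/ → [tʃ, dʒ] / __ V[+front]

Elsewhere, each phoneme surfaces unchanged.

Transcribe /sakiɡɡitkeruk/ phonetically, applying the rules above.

[satʃiɡdʒiʔtʃeruk]

/s/ stays [s].
/a/ — not in any rule's target class → [a].
/k/ meets the environment for rule 2 (before a front vowel) → [tʃ].
/i/ (between /k/ and /ɡ/): no rule targets it → [i].
/ɡ/ (between /i/ and /ɡ/) is in the target of rule 2 but the environment (before a front vowel) is not met → [ɡ].
/ɡ/ (between /ɡ/ and /i/): before a front vowel, so rule 2 applies → [dʒ].
/i/ stays [i].
/t/ (between /i/ and /k/) occurs immediately before a consonant → [ʔ] by rule 1.
/k/ (between /t/ and /e/): before a front vowel, so rule 2 applies → [tʃ].
/e/ stays [e].
/r/ — not in any rule's target class → [r].
/u/ (between /r/ and /k/) is unaffected → [u].
/k/ — word-final; rule 2 does not apply here → [k].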